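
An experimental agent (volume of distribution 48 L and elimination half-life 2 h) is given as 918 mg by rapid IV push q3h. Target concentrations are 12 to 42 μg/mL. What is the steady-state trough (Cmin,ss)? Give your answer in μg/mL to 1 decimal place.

10.5 μg/mL

Over one 3-h interval, 3/2 ≈ 1.5 half-lives elapse, leaving f ≈ 0.3536 of each dose.
At steady state, accumulation factor R = 1/(1 − e^(−kτ)) ≈ 1.5470.
Single-dose peak C₀ = D/Vd = 918/48 ≈ 19.125 μg/mL.
Steady-state peak Cmax,ss = C₀·R ≈ 19.125 × 1.5470 ≈ 29.586 μg/mL.
Steady-state trough Cmin,ss = Cmax,ss·f ≈ 29.586 × 0.3536 ≈ 10.462 μg/mL.
Trough 10.5 μg/mL vs MEC 12 μg/mL: subtherapeutic.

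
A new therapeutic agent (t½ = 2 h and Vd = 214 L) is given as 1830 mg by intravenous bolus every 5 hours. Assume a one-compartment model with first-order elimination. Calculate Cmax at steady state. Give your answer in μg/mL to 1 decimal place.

10.4 μg/mL

Over one 5-h interval, 5/2 ≈ 2.5 half-lives elapse, leaving f ≈ 0.1768 of each dose.
At steady state, accumulation factor R = 1/(1 − e^(−kτ)) ≈ 1.2148.
Each bolus raises the concentration by D/Vd = 1830/214 ≈ 8.551 μg/mL.
Steady-state peak Cmax,ss = C₀·R ≈ 8.551 × 1.2148 ≈ 10.388 μg/mL.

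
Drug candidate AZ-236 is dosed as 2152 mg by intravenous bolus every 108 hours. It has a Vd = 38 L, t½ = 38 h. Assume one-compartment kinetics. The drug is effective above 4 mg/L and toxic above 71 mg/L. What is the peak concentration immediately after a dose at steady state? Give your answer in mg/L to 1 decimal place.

Over one 108-h interval, 108/38 ≈ 2.8421 half-lives elapse, leaving f ≈ 0.1395 of each dose.
At steady state, accumulation factor R = 1/(1 − e^(−kτ)) ≈ 1.1621.
Single-dose peak C₀ = D/Vd = 2152/38 ≈ 56.632 mg/L.
Cmax,ss = C₀/(1 − f) ≈ 56.632/0.8605 ≈ 65.813 mg/L.
Peak 65.8 mg/L vs MTC 71 mg/L: below toxic threshold.

65.8 mg/L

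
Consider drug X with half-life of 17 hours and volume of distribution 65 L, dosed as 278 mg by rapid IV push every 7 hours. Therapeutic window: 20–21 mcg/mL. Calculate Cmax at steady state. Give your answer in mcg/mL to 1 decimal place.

k = ln2/t½ = ln2/17 ≈ 0.040773 h⁻¹; fraction remaining f = e^(−kτ) = e^(−0.040773×7) ≈ 0.7517.
At steady state, accumulation factor R = 1/(1 − e^(−kτ)) ≈ 4.0274.
Each bolus raises the concentration by D/Vd = 278/65 ≈ 4.277 mcg/mL.
Steady-state peak Cmax,ss = C₀·R ≈ 4.277 × 4.0274 ≈ 17.225 mcg/mL.
Peak 17.2 mcg/mL vs MTC 21 mcg/mL: below toxic threshold.

17.2 mcg/mL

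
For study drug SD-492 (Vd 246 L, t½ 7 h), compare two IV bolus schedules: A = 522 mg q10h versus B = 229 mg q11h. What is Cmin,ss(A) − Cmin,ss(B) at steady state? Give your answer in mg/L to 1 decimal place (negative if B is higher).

0.8 mg/L

Regimen A: f = (1/2)^(10/7) ≈ 0.3715; Cmin,ss = (522/246)·f/(1−f) ≈ 1.254 mg/L.
Regimen B: f = (1/2)^(11/7) ≈ 0.3365; Cmin,ss = (229/246)·f/(1−f) ≈ 0.472 mg/L.
Difference ≈ 1.254 − 0.472 ≈ 0.782 mg/L.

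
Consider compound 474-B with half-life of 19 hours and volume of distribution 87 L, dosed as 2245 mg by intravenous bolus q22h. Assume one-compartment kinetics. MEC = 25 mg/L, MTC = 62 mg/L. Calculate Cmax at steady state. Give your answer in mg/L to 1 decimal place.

46.8 mg/L

k = ln2/t½ = ln2/19 ≈ 0.036481 h⁻¹; fraction remaining f = e^(−kτ) = e^(−0.036481×22) ≈ 0.4482.
At steady state, accumulation factor R = 1/(1 − e^(−kτ)) ≈ 1.8123.
Single-dose peak C₀ = D/Vd = 2245/87 ≈ 25.805 mg/L.
Steady-state peak Cmax,ss = C₀·R ≈ 25.805 × 1.8123 ≈ 46.766 mg/L.
Peak 46.8 mg/L vs MTC 62 mg/L: below toxic threshold.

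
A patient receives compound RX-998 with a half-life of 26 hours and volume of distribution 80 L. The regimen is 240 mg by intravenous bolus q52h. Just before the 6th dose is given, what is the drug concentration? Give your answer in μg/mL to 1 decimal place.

f = (1/2)^(τ/t½) = (1/2)^(52/26) ≈ 0.2500.
C₀ = D/Vd = 240/80 ≈ 3.000 μg/mL.
Before the 6th dose, 5 doses have been given. Superposition: Cmin = C₀·(f + f² + … + f^5).
≈ 3.000 × (0.2500 + 0.0625 + 0.0156 + 0.0039 + 0.0010) ≈ 3.000 × 0.3330 ≈ 0.999 μg/mL.

1.0 μg/mL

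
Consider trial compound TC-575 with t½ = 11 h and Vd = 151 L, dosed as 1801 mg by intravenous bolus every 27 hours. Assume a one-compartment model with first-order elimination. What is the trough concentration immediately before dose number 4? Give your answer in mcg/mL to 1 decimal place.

2.6 mcg/mL

f = (1/2)^(τ/t½) = (1/2)^(27/11) ≈ 0.1824.
C₀ = D/Vd = 1801/151 ≈ 11.927 mcg/mL.
Before the 4th dose, 3 doses have been given. Superposition: Cmin = C₀·(f + f² + … + f^3).
≈ 11.927 × (0.1824 + 0.0333 + 0.0061) ≈ 11.927 × 0.2218 ≈ 2.645 mcg/mL.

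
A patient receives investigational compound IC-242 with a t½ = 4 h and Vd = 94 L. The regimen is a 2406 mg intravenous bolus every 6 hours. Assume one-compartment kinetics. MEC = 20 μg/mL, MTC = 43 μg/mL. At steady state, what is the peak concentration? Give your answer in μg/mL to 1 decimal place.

τ/t½ = 6/4 ≈ 1.5, so fraction remaining f = (1/2)^(6/4) ≈ 0.3536.
Accumulation ratio R = 1/(1 − f) ≈ 1/0.6464 ≈ 1.5470.
Each bolus raises the concentration by D/Vd = 2406/94 ≈ 25.596 μg/mL.
Steady-state peak Cmax,ss = C₀·R ≈ 25.596 × 1.5470 ≈ 39.597 μg/mL.
Peak 39.6 μg/mL vs MTC 43 μg/mL: below toxic threshold.

39.6 μg/mL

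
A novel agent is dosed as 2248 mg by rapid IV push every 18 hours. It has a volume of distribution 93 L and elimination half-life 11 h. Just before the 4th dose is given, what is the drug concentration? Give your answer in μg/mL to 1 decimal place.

11.1 μg/mL

f = (1/2)^(τ/t½) = (1/2)^(18/11) ≈ 0.3217.
C₀ = D/Vd = 2248/93 ≈ 24.172 μg/mL.
Before the 4th dose, 3 doses have been given. Superposition: Cmin = C₀·(f + f² + … + f^3).
≈ 24.172 × (0.3217 + 0.1035 + 0.0333) ≈ 24.172 × 0.4585 ≈ 11.083 μg/mL.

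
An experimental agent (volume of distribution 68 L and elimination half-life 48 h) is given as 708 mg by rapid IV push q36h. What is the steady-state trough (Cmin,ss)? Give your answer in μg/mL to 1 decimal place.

Over one 36-h interval, 36/48 ≈ 0.75 half-lives elapse, leaving f ≈ 0.5946 of each dose.
At steady state, accumulation factor R = 1/(1 − e^(−kτ)) ≈ 2.4667.
Each bolus raises the concentration by D/Vd = 708/68 ≈ 10.412 μg/mL.
Steady-state peak Cmax,ss = C₀·R ≈ 10.412 × 2.4667 ≈ 25.683 μg/mL.
Steady-state trough Cmin,ss = Cmax,ss·f ≈ 25.683 × 0.5946 ≈ 15.271 μg/mL.

15.3 μg/mL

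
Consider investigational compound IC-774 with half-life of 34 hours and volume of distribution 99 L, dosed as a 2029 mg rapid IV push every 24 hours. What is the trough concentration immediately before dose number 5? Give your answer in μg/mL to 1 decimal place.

f = (1/2)^(τ/t½) = (1/2)^(24/34) ≈ 0.6131.
C₀ = D/Vd = 2029/99 ≈ 20.495 μg/mL.
Before the 5th dose, 4 doses have been given. Superposition: Cmin = C₀·(f + f² + … + f^4).
≈ 20.495 × (0.6131 + 0.3759 + 0.2305 + 0.1413) ≈ 20.495 × 1.3608 ≈ 27.890 μg/mL.

27.9 μg/mL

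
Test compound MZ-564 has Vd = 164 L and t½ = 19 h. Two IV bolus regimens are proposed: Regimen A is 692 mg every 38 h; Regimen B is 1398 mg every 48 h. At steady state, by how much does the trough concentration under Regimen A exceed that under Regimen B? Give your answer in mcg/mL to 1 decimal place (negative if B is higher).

-0.4 mcg/mL

Regimen A: f = (1/2)^(38/19) ≈ 0.2500; Cmin,ss = (692/164)·f/(1−f) ≈ 1.407 mcg/mL.
Regimen B: f = (1/2)^(48/19) ≈ 0.1736; Cmin,ss = (1398/164)·f/(1−f) ≈ 1.791 mcg/mL.
Difference ≈ 1.407 − 1.791 ≈ -0.384 mcg/mL.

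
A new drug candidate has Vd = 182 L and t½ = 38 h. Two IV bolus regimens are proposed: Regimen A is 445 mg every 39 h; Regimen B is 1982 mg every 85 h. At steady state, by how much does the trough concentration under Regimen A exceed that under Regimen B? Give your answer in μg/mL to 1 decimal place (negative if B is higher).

Regimen A: f = (1/2)^(39/38) ≈ 0.4910; Cmin,ss = (445/182)·f/(1−f) ≈ 2.359 μg/mL.
Regimen B: f = (1/2)^(85/38) ≈ 0.2122; Cmin,ss = (1982/182)·f/(1−f) ≈ 2.933 μg/mL.
Difference ≈ 2.359 − 2.933 ≈ -0.574 μg/mL.

-0.6 μg/mL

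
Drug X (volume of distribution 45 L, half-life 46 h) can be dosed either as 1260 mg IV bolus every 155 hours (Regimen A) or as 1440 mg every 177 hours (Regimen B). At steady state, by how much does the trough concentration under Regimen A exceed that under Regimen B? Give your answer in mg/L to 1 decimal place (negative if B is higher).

Regimen A: f = (1/2)^(155/46) ≈ 0.0968; Cmin,ss = (1260/45)·f/(1−f) ≈ 3.001 mg/L.
Regimen B: f = (1/2)^(177/46) ≈ 0.0695; Cmin,ss = (1440/45)·f/(1−f) ≈ 2.390 mg/L.
Difference ≈ 3.001 − 2.390 ≈ 0.611 mg/L.

0.6 mg/L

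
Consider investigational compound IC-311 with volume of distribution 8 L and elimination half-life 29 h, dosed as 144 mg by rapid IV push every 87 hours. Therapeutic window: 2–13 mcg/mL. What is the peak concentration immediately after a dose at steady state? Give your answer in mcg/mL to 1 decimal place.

The dosing interval is 3 half-lives, so f = 2^(−3) = 0.125.
At steady state, R = 1/(1 − 0.125) = 8/7.
Single-dose peak C₀ = D/Vd = 144/8 = 18 mcg/mL.
Steady-state peak Cmax,ss = C₀·R = 18 × 8/7 ≈ 20.571 mcg/mL.
Peak 20.6 mcg/mL vs MTC 13 mcg/mL: exceeds toxic threshold.

20.6 mcg/mL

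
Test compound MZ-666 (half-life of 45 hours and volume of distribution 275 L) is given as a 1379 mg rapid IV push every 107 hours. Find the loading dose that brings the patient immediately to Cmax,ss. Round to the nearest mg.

1708 mg

f = (1/2)^(107/45) ≈ 0.192406; accumulation ratio R = 1/(1−f) ≈ 1.23825.
Loading dose to hit Cmax,ss on first dose: D_load = D_maint·R ≈ 1379 × 1.23825 ≈ 1707.55 mg.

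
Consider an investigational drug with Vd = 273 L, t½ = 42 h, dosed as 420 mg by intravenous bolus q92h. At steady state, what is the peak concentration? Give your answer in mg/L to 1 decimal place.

2.0 mg/L

Over one 92-h interval, 92/42 ≈ 2.1905 half-lives elapse, leaving f ≈ 0.2191 of each dose.
Accumulation ratio R = 1/(1 − f) ≈ 1/0.7809 ≈ 1.2806.
Each bolus raises the concentration by D/Vd = 420/273 ≈ 1.538 mg/L.
Steady-state peak Cmax,ss = C₀·R ≈ 1.538 × 1.2806 ≈ 1.970 mg/L.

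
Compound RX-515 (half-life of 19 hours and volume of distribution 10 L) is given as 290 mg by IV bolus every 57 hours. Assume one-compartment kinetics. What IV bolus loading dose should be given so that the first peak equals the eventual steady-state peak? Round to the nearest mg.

f = (1/2)^(57/19) ≈ 0.125000; accumulation ratio R = 1/(1−f) ≈ 1.14286.
Loading dose to hit Cmax,ss on first dose: D_load = D_maint·R ≈ 290 × 1.14286 ≈ 331.43 mg.

331 mg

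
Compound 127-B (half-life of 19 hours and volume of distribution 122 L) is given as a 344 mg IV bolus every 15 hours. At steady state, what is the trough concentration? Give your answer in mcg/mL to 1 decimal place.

τ/t½ = 15/19 ≈ 0.78947, so fraction remaining f = (1/2)^(15/19) ≈ 0.5786.
Accumulation ratio R = 1/(1 − f) ≈ 1/0.4214 ≈ 2.3730.
Single-dose peak C₀ = D/Vd = 344/122 ≈ 2.820 mcg/mL.
Cmax,ss = C₀/(1 − f) ≈ 2.820/0.4214 ≈ 6.692 mcg/mL.
Steady-state trough Cmin,ss = Cmax,ss·f ≈ 6.692 × 0.5786 ≈ 3.872 mcg/mL.

3.9 mcg/mL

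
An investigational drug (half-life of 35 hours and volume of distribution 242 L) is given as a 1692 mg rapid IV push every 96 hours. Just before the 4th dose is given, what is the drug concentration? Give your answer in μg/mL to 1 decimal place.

f = (1/2)^(τ/t½) = (1/2)^(96/35) ≈ 0.1494.
C₀ = D/Vd = 1692/242 ≈ 6.992 μg/mL.
Before the 4th dose, 3 doses have been given. Superposition: Cmin = C₀·(f + f² + … + f^3).
≈ 6.992 × (0.1494 + 0.0223 + 0.0033) ≈ 6.992 × 0.1750 ≈ 1.224 μg/mL.

1.2 μg/mL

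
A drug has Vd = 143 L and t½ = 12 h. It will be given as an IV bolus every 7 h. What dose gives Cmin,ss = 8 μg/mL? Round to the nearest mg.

570 mg

τ/t½ = 7/12 ≈ 0.58333, so f = (1/2)^(7/12) ≈ 0.667420.
Cmin,ss = (D/Vd)·f/(1−f), so D = Cmin,ss·Vd·(1−f)/f.
D = 8 × 143 × (1−f)/f ≈ 8 × 143 × 0.49831 ≈ 570.07 mg.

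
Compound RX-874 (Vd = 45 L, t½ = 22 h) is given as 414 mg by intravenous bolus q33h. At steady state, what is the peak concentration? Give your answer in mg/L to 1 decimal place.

τ/t½ = 33/22 ≈ 1.5, so fraction remaining f = (1/2)^(33/22) ≈ 0.3536.
At steady state, accumulation factor R = 1/(1 − e^(−kτ)) ≈ 1.5470.
Single-dose peak C₀ = D/Vd = 414/45 ≈ 9.200 mg/L.
Steady-state peak Cmax,ss = C₀·R ≈ 9.200 × 1.5470 ≈ 14.232 mg/L.

14.2 mg/L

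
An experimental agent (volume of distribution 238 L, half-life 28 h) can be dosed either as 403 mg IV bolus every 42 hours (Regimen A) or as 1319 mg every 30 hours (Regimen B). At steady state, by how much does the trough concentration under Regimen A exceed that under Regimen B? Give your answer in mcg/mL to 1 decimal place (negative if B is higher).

Regimen A: f = (1/2)^(42/28) ≈ 0.3536; Cmin,ss = (403/238)·f/(1−f) ≈ 0.926 mcg/mL.
Regimen B: f = (1/2)^(30/28) ≈ 0.4758; Cmin,ss = (1319/238)·f/(1−f) ≈ 5.030 mcg/mL.
Difference ≈ 0.926 − 5.030 ≈ -4.104 mcg/mL.

-4.1 mcg/mL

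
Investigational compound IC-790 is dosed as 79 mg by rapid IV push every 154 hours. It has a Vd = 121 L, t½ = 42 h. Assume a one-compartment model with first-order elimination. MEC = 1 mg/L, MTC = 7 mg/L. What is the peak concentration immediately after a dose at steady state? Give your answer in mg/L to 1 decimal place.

0.7 mg/L

Over one 154-h interval, 154/42 ≈ 3.6667 half-lives elapse, leaving f ≈ 0.0787 of each dose.
At steady state, accumulation factor R = 1/(1 − e^(−kτ)) ≈ 1.0854.
Each bolus raises the concentration by D/Vd = 79/121 ≈ 0.653 mg/L.
Cmax,ss = C₀/(1 − f) ≈ 0.653/0.9213 ≈ 0.709 mg/L.
Peak 0.7 mg/L vs MTC 7 mg/L: below toxic threshold.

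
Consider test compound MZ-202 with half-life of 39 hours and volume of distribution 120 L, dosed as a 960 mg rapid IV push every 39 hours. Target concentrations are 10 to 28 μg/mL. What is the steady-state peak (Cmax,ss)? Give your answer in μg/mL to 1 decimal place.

16.0 μg/mL

The dosing interval is 1 half-life, so f = 2^(−1) = 0.5.
Accumulation ratio R = 1/(1 − f) = 1/0.5 = 2/1.
Single-dose peak C₀ = D/Vd = 960/120 = 8 μg/mL.
Steady-state peak Cmax,ss = C₀·R = 8 × 2/1 ≈ 16.000 μg/mL.
Peak 16.0 μg/mL vs MTC 28 μg/mL: below toxic threshold.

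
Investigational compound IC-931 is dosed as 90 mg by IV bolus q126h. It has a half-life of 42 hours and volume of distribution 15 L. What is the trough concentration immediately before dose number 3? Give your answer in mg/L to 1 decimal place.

f = (1/2)^(τ/t½) = (1/2)^(126/42) ≈ 0.1250.
C₀ = D/Vd = 90/15 ≈ 6.000 mg/L.
Before the 3rd dose, 2 doses have been given. Superposition: Cmin = C₀·(f + f²).
≈ 6.000 × (0.1250 + 0.0156) ≈ 6.000 × 0.1406 ≈ 0.844 mg/L.

0.8 mg/L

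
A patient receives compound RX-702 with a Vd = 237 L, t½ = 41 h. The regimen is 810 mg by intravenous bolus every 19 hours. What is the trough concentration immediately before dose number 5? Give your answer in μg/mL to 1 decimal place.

f = (1/2)^(τ/t½) = (1/2)^(19/41) ≈ 0.7253.
C₀ = D/Vd = 810/237 ≈ 3.418 μg/mL.
Before the 5th dose, 4 doses have been given. Superposition: Cmin = C₀·(f + f² + … + f^4).
≈ 3.418 × (0.7253 + 0.5261 + 0.3816 + 0.2767) ≈ 3.418 × 1.9097 ≈ 6.527 μg/mL.

6.5 μg/mL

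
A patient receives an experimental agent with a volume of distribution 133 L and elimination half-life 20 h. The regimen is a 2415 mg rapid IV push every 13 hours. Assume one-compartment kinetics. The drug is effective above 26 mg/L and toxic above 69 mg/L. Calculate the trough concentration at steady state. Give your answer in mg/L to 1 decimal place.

Over one 13-h interval, 13/20 ≈ 0.65 half-lives elapse, leaving f ≈ 0.6373 of each dose.
At steady state, accumulation factor R = 1/(1 − e^(−kτ)) ≈ 2.7571.
Single-dose peak C₀ = D/Vd = 2415/133 ≈ 18.158 mg/L.
Cmax,ss = C₀/(1 − f) ≈ 18.158/0.3627 ≈ 50.063 mg/L.
One interval later, Cmin,ss = Cmax,ss·e^(−kτ) ≈ 50.063 × 0.6373 ≈ 31.905 mg/L.
Trough 31.9 mg/L vs MEC 26 mg/L: adequate.

31.9 mg/L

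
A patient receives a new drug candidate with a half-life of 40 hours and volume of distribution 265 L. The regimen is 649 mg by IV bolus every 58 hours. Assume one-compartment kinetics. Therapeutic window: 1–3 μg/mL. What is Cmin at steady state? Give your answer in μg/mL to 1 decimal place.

Over one 58-h interval, 58/40 ≈ 1.45 half-lives elapse, leaving f ≈ 0.3660 of each dose.
Single-dose peak C₀ = D/Vd = 649/265 ≈ 2.449 μg/mL.
Steady-state trough Cmin,ss = C₀·f/(1−f) ≈ 2.449 × 0.3660/0.6340 ≈ 1.414 μg/mL.
Trough 1.4 μg/mL vs MEC 1 μg/mL: adequate.

1.4 μg/mL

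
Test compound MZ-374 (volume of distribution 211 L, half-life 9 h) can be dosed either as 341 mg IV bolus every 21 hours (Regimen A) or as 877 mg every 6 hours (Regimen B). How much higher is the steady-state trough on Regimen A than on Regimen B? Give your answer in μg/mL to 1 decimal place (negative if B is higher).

Regimen A: f = (1/2)^(21/9) ≈ 0.1984; Cmin,ss = (341/211)·f/(1−f) ≈ 0.400 μg/mL.
Regimen B: f = (1/2)^(6/9) ≈ 0.6300; Cmin,ss = (877/211)·f/(1−f) ≈ 7.077 μg/mL.
Difference ≈ 0.400 − 7.077 ≈ -6.677 μg/mL.

-6.7 μg/mL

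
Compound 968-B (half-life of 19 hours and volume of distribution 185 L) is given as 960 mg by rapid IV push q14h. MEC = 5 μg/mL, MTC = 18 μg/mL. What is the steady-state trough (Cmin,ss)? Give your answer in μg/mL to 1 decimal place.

Over one 14-h interval, 14/19 ≈ 0.73684 half-lives elapse, leaving f ≈ 0.6001 of each dose.
Single-dose peak C₀ = D/Vd = 960/185 ≈ 5.189 μg/mL.
Steady-state trough Cmin,ss = C₀·f/(1−f) ≈ 5.189 × 0.6001/0.3999 ≈ 7.787 μg/mL.
Trough 7.8 μg/mL vs MEC 5 μg/mL: adequate.

7.8 μg/mL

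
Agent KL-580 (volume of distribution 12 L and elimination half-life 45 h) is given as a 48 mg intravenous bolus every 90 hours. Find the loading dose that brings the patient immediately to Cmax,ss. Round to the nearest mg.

64 mg

f = (1/2)^(90/45) ≈ 0.250000; accumulation ratio R = 1/(1−f) ≈ 1.33333.
Loading dose to hit Cmax,ss on first dose: D_load = D_maint·R ≈ 48 × 1.33333 ≈ 64.00 mg.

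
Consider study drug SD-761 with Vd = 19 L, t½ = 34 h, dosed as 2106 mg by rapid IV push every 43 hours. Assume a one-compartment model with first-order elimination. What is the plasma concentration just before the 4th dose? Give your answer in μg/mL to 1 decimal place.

f = (1/2)^(τ/t½) = (1/2)^(43/34) ≈ 0.4162.
C₀ = D/Vd = 2106/19 ≈ 110.842 μg/mL.
Before the 4th dose, 3 doses have been given. Superposition: Cmin = C₀·(f + f² + … + f^3).
≈ 110.842 × (0.4162 + 0.1732 + 0.0721) ≈ 110.842 × 0.6615 ≈ 73.322 μg/mL.

73.3 μg/mL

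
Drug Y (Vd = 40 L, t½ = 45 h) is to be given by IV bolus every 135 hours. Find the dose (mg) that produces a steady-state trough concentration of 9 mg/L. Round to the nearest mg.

τ/t½ = 135/45 ≈ 3, so f = (1/2)^(135/45) ≈ 0.125000.
Cmin,ss = (D/Vd)·f/(1−f), so D = Cmin,ss·Vd·(1−f)/f.
D = 9 × 40 × (1−f)/f ≈ 9 × 40 × 7.00000 ≈ 2520.00 mg.

2520 mg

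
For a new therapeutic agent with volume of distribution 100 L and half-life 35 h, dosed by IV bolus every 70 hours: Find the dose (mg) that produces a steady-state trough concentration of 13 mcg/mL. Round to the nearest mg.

3900 mg

τ/t½ = 70/35 ≈ 2, so f = (1/2)^(70/35) ≈ 0.250000.
Cmin,ss = (D/Vd)·f/(1−f), so D = Cmin,ss·Vd·(1−f)/f.
D = 13 × 100 × (1−f)/f ≈ 13 × 100 × 3.00000 ≈ 3900.00 mg.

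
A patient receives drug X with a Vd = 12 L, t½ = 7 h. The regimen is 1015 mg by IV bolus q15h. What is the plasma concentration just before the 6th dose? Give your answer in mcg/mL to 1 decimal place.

24.7 mcg/mL

f = (1/2)^(τ/t½) = (1/2)^(15/7) ≈ 0.2264.
C₀ = D/Vd = 1015/12 ≈ 84.583 mcg/mL.
Before the 6th dose, 5 doses have been given. Superposition: Cmin = C₀·(f + f² + … + f^5).
≈ 84.583 × (0.2264 + 0.0513 + 0.0116 + 0.0026 + 0.0006) ≈ 84.583 × 0.2925 ≈ 24.741 mcg/mL.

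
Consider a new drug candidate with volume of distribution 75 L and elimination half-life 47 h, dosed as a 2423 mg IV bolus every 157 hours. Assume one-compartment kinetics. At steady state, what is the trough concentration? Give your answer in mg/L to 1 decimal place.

3.5 mg/L

Over one 157-h interval, 157/47 ≈ 3.3404 half-lives elapse, leaving f ≈ 0.0987 of each dose.
At steady state, accumulation factor R = 1/(1 − e^(−kτ)) ≈ 1.1095.
Single-dose peak C₀ = D/Vd = 2423/75 ≈ 32.307 mg/L.
Steady-state peak Cmax,ss = C₀·R ≈ 32.307 × 1.1095 ≈ 35.845 mg/L.
One interval later, Cmin,ss = Cmax,ss·e^(−kτ) ≈ 35.845 × 0.0987 ≈ 3.538 mg/L.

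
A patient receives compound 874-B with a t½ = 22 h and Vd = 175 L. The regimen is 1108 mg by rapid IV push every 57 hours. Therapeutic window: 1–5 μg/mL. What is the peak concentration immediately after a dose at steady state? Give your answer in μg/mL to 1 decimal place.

7.6 μg/mL

k = ln2/t½ = ln2/22 ≈ 0.031507 h⁻¹; fraction remaining f = e^(−kτ) = e^(−0.031507×57) ≈ 0.1660.
At steady state, accumulation factor R = 1/(1 − e^(−kτ)) ≈ 1.1990.
Single-dose peak C₀ = D/Vd = 1108/175 ≈ 6.331 μg/mL.
Cmax,ss = C₀/(1 − f) ≈ 6.331/0.8340 ≈ 7.591 μg/mL.
Peak 7.6 μg/mL vs MTC 5 μg/mL: exceeds toxic threshold.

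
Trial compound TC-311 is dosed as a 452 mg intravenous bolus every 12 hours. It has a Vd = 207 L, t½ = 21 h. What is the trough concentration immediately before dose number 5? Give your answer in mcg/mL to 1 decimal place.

3.6 mcg/mL

f = (1/2)^(τ/t½) = (1/2)^(12/21) ≈ 0.6730.
C₀ = D/Vd = 452/207 ≈ 2.184 mcg/mL.
Before the 5th dose, 4 doses have been given. Superposition: Cmin = C₀·(f + f² + … + f^4).
≈ 2.184 × (0.6730 + 0.4529 + 0.3048 + 0.2051) ≈ 2.184 × 1.6358 ≈ 3.573 mcg/mL.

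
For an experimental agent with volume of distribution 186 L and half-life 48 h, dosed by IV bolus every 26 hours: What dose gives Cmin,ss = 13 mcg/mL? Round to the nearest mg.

τ/t½ = 26/48 ≈ 0.54167, so f = (1/2)^(26/48) ≈ 0.686977.
Cmin,ss = (D/Vd)·f/(1−f), so D = Cmin,ss·Vd·(1−f)/f.
D = 13 × 186 × (1−f)/f ≈ 13 × 186 × 0.45565 ≈ 1101.76 mg.

1102 mg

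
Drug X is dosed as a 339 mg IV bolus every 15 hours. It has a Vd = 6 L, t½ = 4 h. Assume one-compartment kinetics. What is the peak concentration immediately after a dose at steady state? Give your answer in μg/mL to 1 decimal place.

τ/t½ = 15/4 ≈ 3.75, so fraction remaining f = (1/2)^(15/4) ≈ 0.0743.
Accumulation ratio R = 1/(1 − f) ≈ 1/0.9257 ≈ 1.0803.
Single-dose peak C₀ = D/Vd = 339/6 ≈ 56.500 μg/mL.
Steady-state peak Cmax,ss = C₀·R ≈ 56.500 × 1.0803 ≈ 61.037 μg/mL.

61.0 μg/mL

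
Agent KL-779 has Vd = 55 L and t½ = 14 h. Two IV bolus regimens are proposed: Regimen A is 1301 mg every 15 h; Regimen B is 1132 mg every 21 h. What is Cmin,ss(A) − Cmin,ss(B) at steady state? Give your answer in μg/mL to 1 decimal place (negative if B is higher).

10.2 μg/mL

Regimen A: f = (1/2)^(15/14) ≈ 0.4758; Cmin,ss = (1301/55)·f/(1−f) ≈ 21.470 μg/mL.
Regimen B: f = (1/2)^(21/14) ≈ 0.3536; Cmin,ss = (1132/55)·f/(1−f) ≈ 11.259 μg/mL.
Difference ≈ 21.470 − 11.259 ≈ 10.211 μg/mL.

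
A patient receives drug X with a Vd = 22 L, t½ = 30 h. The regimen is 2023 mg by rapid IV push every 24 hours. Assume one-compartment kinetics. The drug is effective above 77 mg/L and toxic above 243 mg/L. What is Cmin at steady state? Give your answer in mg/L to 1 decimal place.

124.1 mg/L

k = ln2/t½ = ln2/30 ≈ 0.023105 h⁻¹; fraction remaining f = e^(−kτ) = e^(−0.023105×24) ≈ 0.5743.
Each bolus raises the concentration by D/Vd = 2023/22 ≈ 91.955 mg/L.
Steady-state trough Cmin,ss = C₀·f/(1−f) ≈ 91.955 × 0.5743/0.4257 ≈ 124.054 mg/L.
Trough 124.1 mg/L vs MEC 77 mg/L: adequate.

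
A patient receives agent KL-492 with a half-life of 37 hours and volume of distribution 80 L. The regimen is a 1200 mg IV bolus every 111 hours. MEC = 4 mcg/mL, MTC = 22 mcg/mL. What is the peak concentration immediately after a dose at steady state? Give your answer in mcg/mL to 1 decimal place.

The dosing interval is 3 half-lives, so f = 2^(−3) = 0.125.
At steady state, R = 1/(1 − 0.125) = 8/7.
Single-dose peak C₀ = D/Vd = 1200/80 = 15 mcg/mL.
Steady-state peak Cmax,ss = C₀·R = 15 × 8/7 ≈ 17.143 mcg/mL.
Peak 17.1 mcg/mL vs MTC 22 mcg/mL: below toxic threshold.

17.1 mcg/mL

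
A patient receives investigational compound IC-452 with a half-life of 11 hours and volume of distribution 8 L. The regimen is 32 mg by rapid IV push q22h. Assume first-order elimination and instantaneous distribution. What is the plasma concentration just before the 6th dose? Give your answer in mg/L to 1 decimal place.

f = (1/2)^(τ/t½) = (1/2)^(22/11) ≈ 0.2500.
C₀ = D/Vd = 32/8 ≈ 4.000 mg/L.
Before the 6th dose, 5 doses have been given. Superposition: Cmin = C₀·(f + f² + … + f^5).
≈ 4.000 × (0.2500 + 0.0625 + 0.0156 + 0.0039 + 0.0010) ≈ 4.000 × 0.3330 ≈ 1.332 mg/L.

1.3 mg/L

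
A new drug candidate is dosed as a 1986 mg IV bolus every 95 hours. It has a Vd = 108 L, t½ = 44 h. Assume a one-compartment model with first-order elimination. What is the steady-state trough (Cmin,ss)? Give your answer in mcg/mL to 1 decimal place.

5.3 mcg/mL

τ/t½ = 95/44 ≈ 2.1591, so fraction remaining f = (1/2)^(95/44) ≈ 0.2239.
Single-dose peak C₀ = D/Vd = 1986/108 ≈ 18.389 mcg/mL.
Steady-state trough Cmin,ss = C₀·f/(1−f) ≈ 18.389 × 0.2239/0.7761 ≈ 5.305 mcg/mL.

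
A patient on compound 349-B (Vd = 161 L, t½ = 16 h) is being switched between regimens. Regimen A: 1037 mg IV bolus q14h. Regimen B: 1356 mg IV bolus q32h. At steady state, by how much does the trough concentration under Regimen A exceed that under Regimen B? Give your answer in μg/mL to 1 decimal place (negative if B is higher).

4.9 μg/mL

Regimen A: f = (1/2)^(14/16) ≈ 0.5453; Cmin,ss = (1037/161)·f/(1−f) ≈ 7.724 μg/mL.
Regimen B: f = (1/2)^(32/16) ≈ 0.2500; Cmin,ss = (1356/161)·f/(1−f) ≈ 2.807 μg/mL.
Difference ≈ 7.724 − 2.807 ≈ 4.917 μg/mL.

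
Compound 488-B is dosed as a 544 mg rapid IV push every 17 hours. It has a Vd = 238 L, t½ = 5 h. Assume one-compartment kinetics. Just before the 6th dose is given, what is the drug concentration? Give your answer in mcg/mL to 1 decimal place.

f = (1/2)^(τ/t½) = (1/2)^(17/5) ≈ 0.0947.
C₀ = D/Vd = 544/238 ≈ 2.286 mcg/mL.
Before the 6th dose, 5 doses have been given. Superposition: Cmin = C₀·(f + f² + … + f^5).
≈ 2.286 × (0.0947 + 0.0090 + 0.0008 + 0.0001 + 0.0000) ≈ 2.286 × 0.1046 ≈ 0.239 mcg/mL.

0.2 mcg/mL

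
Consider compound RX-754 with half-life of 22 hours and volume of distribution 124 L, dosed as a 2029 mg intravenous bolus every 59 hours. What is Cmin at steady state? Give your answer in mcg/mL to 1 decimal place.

3.0 mcg/mL

k = ln2/t½ = ln2/22 ≈ 0.031507 h⁻¹; fraction remaining f = e^(−kτ) = e^(−0.031507×59) ≈ 0.1558.
At steady state, accumulation factor R = 1/(1 − e^(−kτ)) ≈ 1.1846.
Each bolus raises the concentration by D/Vd = 2029/124 ≈ 16.363 mcg/mL.
Steady-state peak Cmax,ss = C₀·R ≈ 16.363 × 1.1846 ≈ 19.384 mcg/mL.
Steady-state trough Cmin,ss = Cmax,ss·f ≈ 19.384 × 0.1558 ≈ 3.020 mcg/mL.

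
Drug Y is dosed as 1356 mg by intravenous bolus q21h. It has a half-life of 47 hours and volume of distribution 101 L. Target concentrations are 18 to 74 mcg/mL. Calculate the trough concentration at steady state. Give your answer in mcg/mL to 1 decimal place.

τ/t½ = 21/47 ≈ 0.44681, so fraction remaining f = (1/2)^(21/47) ≈ 0.7337.
Single-dose peak C₀ = D/Vd = 1356/101 ≈ 13.426 mcg/mL.
Steady-state trough Cmin,ss = C₀·f/(1−f) ≈ 13.426 × 0.7337/0.2663 ≈ 36.991 mcg/mL.
Trough 37.0 mcg/mL vs MEC 18 mcg/mL: adequate.

37.0 mcg/mL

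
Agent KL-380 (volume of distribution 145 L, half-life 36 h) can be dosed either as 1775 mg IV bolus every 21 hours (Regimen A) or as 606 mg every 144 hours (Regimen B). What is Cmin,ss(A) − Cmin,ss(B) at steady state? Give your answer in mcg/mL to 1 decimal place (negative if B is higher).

24.3 mcg/mL

Regimen A: f = (1/2)^(21/36) ≈ 0.6674; Cmin,ss = (1775/145)·f/(1−f) ≈ 24.564 mcg/mL.
Regimen B: f = (1/2)^(144/36) ≈ 0.0625; Cmin,ss = (606/145)·f/(1−f) ≈ 0.279 mcg/mL.
Difference ≈ 24.564 − 0.279 ≈ 24.285 mcg/mL.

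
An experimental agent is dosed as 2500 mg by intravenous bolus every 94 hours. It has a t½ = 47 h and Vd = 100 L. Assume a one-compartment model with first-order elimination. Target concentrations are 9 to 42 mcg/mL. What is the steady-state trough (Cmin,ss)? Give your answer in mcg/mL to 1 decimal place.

τ = 94 h = 2 half-lives, so f = (1/2)^2 = 0.25.
Accumulation ratio R = 1/(1 − f) = 1/0.75 = 4/3.
Single-dose peak C₀ = D/Vd = 2500/100 = 25 mcg/mL.
Steady-state peak Cmax,ss = C₀·R = 25 × 4/3 ≈ 33.333 mcg/mL.
Steady-state trough Cmin,ss = Cmax,ss·f ≈ 33.333 × 0.25 ≈ 8.333 mcg/mL.
Trough 8.3 mcg/mL vs MEC 9 mcg/mL: subtherapeutic.

8.3 mcg/mL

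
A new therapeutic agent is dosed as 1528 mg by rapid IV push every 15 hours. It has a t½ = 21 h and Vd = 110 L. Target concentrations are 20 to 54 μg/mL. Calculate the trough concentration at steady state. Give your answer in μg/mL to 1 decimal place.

Over one 15-h interval, 15/21 ≈ 0.71429 half-lives elapse, leaving f ≈ 0.6095 of each dose.
At steady state, accumulation factor R = 1/(1 − e^(−kτ)) ≈ 2.5608.
Single-dose peak C₀ = D/Vd = 1528/110 ≈ 13.891 μg/mL.
Cmax,ss = C₀/(1 − f) ≈ 13.891/0.3905 ≈ 35.572 μg/mL.
Steady-state trough Cmin,ss = Cmax,ss·f ≈ 35.572 × 0.6095 ≈ 21.681 μg/mL.
Trough 21.7 μg/mL vs MEC 20 μg/mL: adequate.

21.7 μg/mL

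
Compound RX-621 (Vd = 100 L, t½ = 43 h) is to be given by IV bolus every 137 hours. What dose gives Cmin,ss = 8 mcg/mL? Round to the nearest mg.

τ/t½ = 137/43 ≈ 3.186, so f = (1/2)^(137/43) ≈ 0.109876.
Cmin,ss = (D/Vd)·f/(1−f), so D = Cmin,ss·Vd·(1−f)/f.
D = 8 × 100 × (1−f)/f ≈ 8 × 100 × 8.10117 ≈ 6480.94 mg.

6481 mg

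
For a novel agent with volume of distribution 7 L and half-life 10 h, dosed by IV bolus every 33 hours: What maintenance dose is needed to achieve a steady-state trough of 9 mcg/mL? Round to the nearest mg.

τ/t½ = 33/10 ≈ 3.3, so f = (1/2)^(33/10) ≈ 0.101532.
Cmin,ss = (D/Vd)·f/(1−f), so D = Cmin,ss·Vd·(1−f)/f.
D = 9 × 7 × (1−f)/f ≈ 9 × 7 × 8.84911 ≈ 557.49 mg.

557 mg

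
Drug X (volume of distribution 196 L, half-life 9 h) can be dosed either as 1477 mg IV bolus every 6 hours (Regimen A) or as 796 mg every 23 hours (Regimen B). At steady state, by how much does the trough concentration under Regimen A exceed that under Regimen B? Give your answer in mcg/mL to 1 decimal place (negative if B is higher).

Regimen A: f = (1/2)^(6/9) ≈ 0.6300; Cmin,ss = (1477/196)·f/(1−f) ≈ 12.831 mcg/mL.
Regimen B: f = (1/2)^(23/9) ≈ 0.1701; Cmin,ss = (796/196)·f/(1−f) ≈ 0.832 mcg/mL.
Difference ≈ 12.831 − 0.832 ≈ 11.999 mcg/mL.

12.0 mcg/mL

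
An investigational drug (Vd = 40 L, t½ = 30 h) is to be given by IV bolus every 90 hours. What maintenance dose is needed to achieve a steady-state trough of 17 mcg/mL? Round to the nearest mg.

τ/t½ = 90/30 ≈ 3, so f = (1/2)^(90/30) ≈ 0.125000.
Cmin,ss = (D/Vd)·f/(1−f), so D = Cmin,ss·Vd·(1−f)/f.
D = 17 × 40 × (1−f)/f ≈ 17 × 40 × 7.00000 ≈ 4760.00 mg.

4760 mg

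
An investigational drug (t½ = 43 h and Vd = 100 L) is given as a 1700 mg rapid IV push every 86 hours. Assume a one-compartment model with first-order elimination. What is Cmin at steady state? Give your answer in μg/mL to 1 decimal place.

τ = 86 h = 2 half-lives, so f = (1/2)^2 = 0.25.
At steady state, R = 1/(1 − 0.25) = 4/3.
Single-dose peak C₀ = D/Vd = 1700/100 = 17 μg/mL.
Steady-state peak Cmax,ss = C₀·R = 17 × 4/3 ≈ 22.667 μg/mL.
Steady-state trough Cmin,ss = Cmax,ss·f ≈ 22.667 × 0.25 ≈ 5.667 μg/mL.

5.7 μg/mL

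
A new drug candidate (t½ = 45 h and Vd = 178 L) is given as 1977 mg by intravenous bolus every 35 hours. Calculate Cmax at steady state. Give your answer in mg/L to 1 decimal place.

k = ln2/t½ = ln2/45 ≈ 0.015403 h⁻¹; fraction remaining f = e^(−kτ) = e^(−0.015403×35) ≈ 0.5833.
Accumulation ratio R = 1/(1 − f) ≈ 1/0.4167 ≈ 2.3998.
Single-dose peak C₀ = D/Vd = 1977/178 ≈ 11.107 mg/L.
Steady-state peak Cmax,ss = C₀·R ≈ 11.107 × 2.3998 ≈ 26.655 mg/L.

26.7 mg/L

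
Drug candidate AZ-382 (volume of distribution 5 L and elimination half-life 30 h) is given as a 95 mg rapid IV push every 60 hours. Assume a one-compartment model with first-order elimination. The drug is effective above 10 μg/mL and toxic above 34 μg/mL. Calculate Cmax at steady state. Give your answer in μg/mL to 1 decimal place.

25.3 μg/mL

τ = 60 h = 2 half-lives, so f = (1/2)^2 = 0.25.
Accumulation ratio R = 1/(1 − f) = 1/0.75 = 4/3.
Single-dose peak C₀ = D/Vd = 95/5 = 19 μg/mL.
Steady-state peak Cmax,ss = C₀·R = 19 × 4/3 ≈ 25.333 μg/mL.
Peak 25.3 μg/mL vs MTC 34 μg/mL: below toxic threshold.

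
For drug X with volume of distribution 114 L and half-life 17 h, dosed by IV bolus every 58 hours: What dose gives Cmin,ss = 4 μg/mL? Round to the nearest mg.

τ/t½ = 58/17 ≈ 3.4118, so f = (1/2)^(58/17) ≈ 0.093963.
Cmin,ss = (D/Vd)·f/(1−f), so D = Cmin,ss·Vd·(1−f)/f.
D = 4 × 114 × (1−f)/f ≈ 4 × 114 × 9.64249 ≈ 4396.98 mg.

4397 mg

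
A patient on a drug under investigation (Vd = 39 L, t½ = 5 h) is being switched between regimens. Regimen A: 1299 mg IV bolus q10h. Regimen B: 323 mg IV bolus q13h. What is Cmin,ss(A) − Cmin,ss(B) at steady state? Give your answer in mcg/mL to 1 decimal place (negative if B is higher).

Regimen A: f = (1/2)^(10/5) ≈ 0.2500; Cmin,ss = (1299/39)·f/(1−f) ≈ 11.103 mcg/mL.
Regimen B: f = (1/2)^(13/5) ≈ 0.1649; Cmin,ss = (323/39)·f/(1−f) ≈ 1.635 mcg/mL.
Difference ≈ 11.103 − 1.635 ≈ 9.468 mcg/mL.

9.5 mcg/mL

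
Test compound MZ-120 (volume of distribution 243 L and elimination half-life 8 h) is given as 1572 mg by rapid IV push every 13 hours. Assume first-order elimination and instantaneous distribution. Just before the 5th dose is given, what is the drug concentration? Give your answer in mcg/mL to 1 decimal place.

3.1 mcg/mL

f = (1/2)^(τ/t½) = (1/2)^(13/8) ≈ 0.3242.
C₀ = D/Vd = 1572/243 ≈ 6.469 mcg/mL.
Before the 5th dose, 4 doses have been given. Superposition: Cmin = C₀·(f + f² + … + f^4).
≈ 6.469 × (0.3242 + 0.1051 + 0.0341 + 0.0110) ≈ 6.469 × 0.4744 ≈ 3.069 mcg/mL.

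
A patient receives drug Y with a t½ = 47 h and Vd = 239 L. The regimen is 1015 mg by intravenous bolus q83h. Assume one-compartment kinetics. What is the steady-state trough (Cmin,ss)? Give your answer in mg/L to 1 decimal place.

1.8 mg/L

k = ln2/t½ = ln2/47 ≈ 0.014748 h⁻¹; fraction remaining f = e^(−kτ) = e^(−0.014748×83) ≈ 0.2940.
Accumulation ratio R = 1/(1 − f) ≈ 1/0.7060 ≈ 1.4164.
Single-dose peak C₀ = D/Vd = 1015/239 ≈ 4.247 mg/L.
Steady-state peak Cmax,ss = C₀·R ≈ 4.247 × 1.4164 ≈ 6.015 mg/L.
Steady-state trough Cmin,ss = Cmax,ss·f ≈ 6.015 × 0.2940 ≈ 1.768 mg/L.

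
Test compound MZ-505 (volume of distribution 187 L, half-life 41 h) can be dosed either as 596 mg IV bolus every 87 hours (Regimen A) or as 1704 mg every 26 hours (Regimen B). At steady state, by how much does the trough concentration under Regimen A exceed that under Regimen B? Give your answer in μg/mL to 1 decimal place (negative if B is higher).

-15.6 μg/mL

Regimen A: f = (1/2)^(87/41) ≈ 0.2297; Cmin,ss = (596/187)·f/(1−f) ≈ 0.950 μg/mL.
Regimen B: f = (1/2)^(26/41) ≈ 0.6443; Cmin,ss = (1704/187)·f/(1−f) ≈ 16.506 μg/mL.
Difference ≈ 0.950 − 16.506 ≈ -15.556 μg/mL.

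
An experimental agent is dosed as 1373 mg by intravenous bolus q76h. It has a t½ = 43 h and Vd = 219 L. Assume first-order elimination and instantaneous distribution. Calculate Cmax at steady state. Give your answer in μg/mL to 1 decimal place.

8.9 μg/mL

τ/t½ = 76/43 ≈ 1.7674, so fraction remaining f = (1/2)^(76/43) ≈ 0.2937.
Accumulation ratio R = 1/(1 − f) ≈ 1/0.7063 ≈ 1.4158.
Single-dose peak C₀ = D/Vd = 1373/219 ≈ 6.269 μg/mL.
Steady-state peak Cmax,ss = C₀·R ≈ 6.269 × 1.4158 ≈ 8.876 μg/mL.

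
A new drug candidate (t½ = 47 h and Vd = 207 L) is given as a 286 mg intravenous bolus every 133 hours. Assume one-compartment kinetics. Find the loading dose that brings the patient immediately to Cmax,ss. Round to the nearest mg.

f = (1/2)^(133/47) ≈ 0.140653; accumulation ratio R = 1/(1−f) ≈ 1.16367.
Loading dose to hit Cmax,ss on first dose: D_load = D_maint·R ≈ 286 × 1.16367 ≈ 332.81 mg.

333 mg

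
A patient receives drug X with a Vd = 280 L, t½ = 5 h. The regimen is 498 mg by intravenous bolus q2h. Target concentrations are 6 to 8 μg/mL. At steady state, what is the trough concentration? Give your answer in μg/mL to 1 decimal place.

5.6 μg/mL

Over one 2-h interval, 2/5 ≈ 0.4 half-lives elapse, leaving f ≈ 0.7579 of each dose.
Accumulation ratio R = 1/(1 − f) ≈ 1/0.2421 ≈ 4.1305.
Each bolus raises the concentration by D/Vd = 498/280 ≈ 1.779 μg/mL.
Steady-state peak Cmax,ss = C₀·R ≈ 1.779 × 4.1305 ≈ 7.348 μg/mL.
Steady-state trough Cmin,ss = Cmax,ss·f ≈ 7.348 × 0.7579 ≈ 5.569 μg/mL.
Trough 5.6 μg/mL vs MEC 6 μg/mL: subtherapeutic.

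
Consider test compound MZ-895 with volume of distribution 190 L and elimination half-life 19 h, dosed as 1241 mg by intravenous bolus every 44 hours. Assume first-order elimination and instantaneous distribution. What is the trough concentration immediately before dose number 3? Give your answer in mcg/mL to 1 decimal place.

1.6 mcg/mL

f = (1/2)^(τ/t½) = (1/2)^(44/19) ≈ 0.2009.
C₀ = D/Vd = 1241/190 ≈ 6.532 mcg/mL.
Before the 3rd dose, 2 doses have been given. Superposition: Cmin = C₀·(f + f²).
≈ 6.532 × (0.2009 + 0.0404) ≈ 6.532 × 0.2413 ≈ 1.576 mcg/mL.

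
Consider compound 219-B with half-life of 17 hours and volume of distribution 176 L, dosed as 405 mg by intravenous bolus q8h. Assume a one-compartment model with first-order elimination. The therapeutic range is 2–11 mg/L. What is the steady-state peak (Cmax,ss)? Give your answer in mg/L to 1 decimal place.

8.3 mg/L

k = ln2/t½ = ln2/17 ≈ 0.040773 h⁻¹; fraction remaining f = e^(−kτ) = e^(−0.040773×8) ≈ 0.7217.
At steady state, accumulation factor R = 1/(1 − e^(−kτ)) ≈ 3.5932.
Single-dose peak C₀ = D/Vd = 405/176 ≈ 2.301 mg/L.
Steady-state peak Cmax,ss = C₀·R ≈ 2.301 × 3.5932 ≈ 8.268 mg/L.
Peak 8.3 mg/L vs MTC 11 mg/L: below toxic threshold.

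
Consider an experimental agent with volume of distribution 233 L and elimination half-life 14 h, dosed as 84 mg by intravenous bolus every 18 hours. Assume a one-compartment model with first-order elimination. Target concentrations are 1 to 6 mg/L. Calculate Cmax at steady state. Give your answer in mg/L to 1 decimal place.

k = ln2/t½ = ln2/14 ≈ 0.049511 h⁻¹; fraction remaining f = e^(−kτ) = e^(−0.049511×18) ≈ 0.4102.
At steady state, accumulation factor R = 1/(1 − e^(−kτ)) ≈ 1.6955.
Single-dose peak C₀ = D/Vd = 84/233 ≈ 0.361 mg/L.
Steady-state peak Cmax,ss = C₀·R ≈ 0.361 × 1.6955 ≈ 0.612 mg/L.
Peak 0.6 mg/L vs MTC 6 mg/L: below toxic threshold.

0.6 mg/L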